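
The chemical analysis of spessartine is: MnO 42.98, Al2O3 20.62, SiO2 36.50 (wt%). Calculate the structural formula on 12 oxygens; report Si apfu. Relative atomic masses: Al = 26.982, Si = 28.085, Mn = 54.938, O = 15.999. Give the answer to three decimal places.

42.98 wt% MnO ÷ 70.937 g/mol = 0.60589 mol, giving 0.60589 Mn and 0.60589 O.
20.62 wt% Al2O3 ÷ 101.961 g/mol = 0.20223 mol, giving 0.40446 Al and 0.60669 O.
36.50 wt% SiO2 ÷ 60.083 g/mol = 0.60749 mol, giving 0.60749 Si and 1.21498 O.
Oxygen sums to 2.42756; scaling by 12/2.42756 = 4.94324 puts the formula on 12 O.
Si: 0.60749 × 4.94324 = 3.003 atoms per formula unit.

3.003 Si apfu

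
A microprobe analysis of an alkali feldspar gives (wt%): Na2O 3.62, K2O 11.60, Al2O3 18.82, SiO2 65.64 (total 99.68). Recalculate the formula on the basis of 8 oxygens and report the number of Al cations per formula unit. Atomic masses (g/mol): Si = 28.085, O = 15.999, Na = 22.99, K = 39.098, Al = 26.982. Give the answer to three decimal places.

1.011 Al apfu

3.62 wt% Na2O ÷ 61.979 g/mol = 0.05841 mol, giving 0.11682 Na and 0.05841 O.
11.60 wt% K2O ÷ 94.195 g/mol = 0.12315 mol, giving 0.24630 K and 0.12315 O.
18.82 wt% Al2O3 ÷ 101.961 g/mol = 0.18458 mol, giving 0.36916 Al and 0.55374 O.
65.64 wt% SiO2 ÷ 60.083 g/mol = 1.09249 mol, giving 1.09249 Si and 2.18498 O.
Oxygen sums to 2.92028; scaling by 8/2.92028 = 2.73946 puts the formula on 8 O.
Al: 0.36916 × 2.73946 = 1.011 atoms per formula unit.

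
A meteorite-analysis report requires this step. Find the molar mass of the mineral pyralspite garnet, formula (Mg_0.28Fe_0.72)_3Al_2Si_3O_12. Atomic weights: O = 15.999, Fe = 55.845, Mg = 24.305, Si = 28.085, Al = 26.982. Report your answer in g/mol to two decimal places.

471.25 g/mol

The formula mass is the sum 0.84×24.305 + 2.16×55.845 + 2×26.982 + 3×28.085 + 12×15.999.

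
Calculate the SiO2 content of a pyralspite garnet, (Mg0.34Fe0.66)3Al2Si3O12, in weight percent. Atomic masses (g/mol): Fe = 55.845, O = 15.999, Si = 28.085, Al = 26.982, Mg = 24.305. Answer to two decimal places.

38.72 wt%

Formula mass = 465.571 g/mol.
3 Si → 3.0000 mol SiO2 per formula unit; M(SiO2) = 60.083, so SiO2 mass = 180.249 g.
180.249/465.571 × 100 = 38.72 wt%.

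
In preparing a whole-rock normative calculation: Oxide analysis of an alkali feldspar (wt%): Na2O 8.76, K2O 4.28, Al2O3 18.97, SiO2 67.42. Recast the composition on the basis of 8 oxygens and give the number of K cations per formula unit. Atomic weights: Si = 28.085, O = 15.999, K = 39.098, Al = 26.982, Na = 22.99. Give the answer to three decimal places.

0.243 K apfu

Na2O (M=61.979): mol = 0.14134; Na = 0.28268, O = 0.14134.
K2O (M=94.195): mol = 0.04544; K = 0.09088, O = 0.04544.
Al2O3 (M=101.961): mol = 0.18605; Al = 0.37210, O = 0.55815.
SiO2 (M=60.083): mol = 1.12211; Si = 1.12211, O = 2.24422.
ΣO = 2.98915; factor = 8/ΣO = 2.67635.
K apfu = 0.09088 × 2.67635 = 0.243.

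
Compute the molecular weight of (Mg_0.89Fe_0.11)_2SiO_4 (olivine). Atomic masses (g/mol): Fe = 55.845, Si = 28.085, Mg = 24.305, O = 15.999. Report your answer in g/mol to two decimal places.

M = 1.78×24.305 + 0.22×55.845 + 1×28.085 + 4×15.999

147.63 g/mol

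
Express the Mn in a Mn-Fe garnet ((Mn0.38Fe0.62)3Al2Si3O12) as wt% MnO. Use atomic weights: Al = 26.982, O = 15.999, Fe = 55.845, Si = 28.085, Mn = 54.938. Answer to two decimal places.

16.28 wt%

M((Mn0.38Fe0.62)3Al2Si3O12) = 496.708 g/mol; M(MnO) = 70.937 g/mol.
Moles MnO per formula unit = 1.14 Mn ÷ 1 = 1.1400.
MnO fraction = (1.1400 × 70.937) / 496.708 = 80.868/496.708 = 0.1628.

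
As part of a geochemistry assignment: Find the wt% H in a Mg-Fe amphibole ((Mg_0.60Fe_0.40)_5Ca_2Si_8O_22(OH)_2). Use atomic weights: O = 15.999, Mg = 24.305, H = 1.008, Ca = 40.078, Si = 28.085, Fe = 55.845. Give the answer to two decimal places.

0.23 mass %

Molar mass of (Mg_0.60Fe_0.40)_5Ca_2Si_8O_22(OH)_2: 3×24.305 + 2×55.845 + 2×40.078 + 8×28.085 + 24×15.999 + 2×1.008 = 875.433 g/mol.
Mass of H per formula unit: 2 × 1.008 = 2.016 g.
Weight fraction H = 2.016 / 875.433 = 0.0023.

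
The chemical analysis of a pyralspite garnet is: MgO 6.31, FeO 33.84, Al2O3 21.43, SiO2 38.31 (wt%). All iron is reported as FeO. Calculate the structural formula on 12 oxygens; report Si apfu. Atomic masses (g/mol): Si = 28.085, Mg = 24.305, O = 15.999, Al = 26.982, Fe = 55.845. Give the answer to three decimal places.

3.020 Si apfu

6.31 wt% MgO ÷ 40.304 g/mol = 0.15656 mol, giving 0.15656 Mg and 0.15656 O.
33.84 wt% FeO ÷ 71.844 g/mol = 0.47102 mol, giving 0.47102 Fe and 0.47102 O.
21.43 wt% Al2O3 ÷ 101.961 g/mol = 0.21018 mol, giving 0.42036 Al and 0.63054 O.
38.31 wt% SiO2 ÷ 60.083 g/mol = 0.63762 mol, giving 0.63762 Si and 1.27524 O.
Oxygen sums to 2.53336; scaling by 12/2.53336 = 4.73679 puts the formula on 12 O.
Si: 0.63762 × 4.73679 = 3.020 atoms per formula unit.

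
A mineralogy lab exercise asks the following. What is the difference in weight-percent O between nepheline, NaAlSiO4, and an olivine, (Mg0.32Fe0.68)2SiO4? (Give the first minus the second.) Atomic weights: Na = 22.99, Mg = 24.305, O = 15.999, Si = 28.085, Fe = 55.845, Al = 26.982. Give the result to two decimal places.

10.19 percentage points

First mineral: 63.996 g O in 142.053 g formula = 45.05 wt% O.
Second mineral: 63.996 g O in 183.585 g formula = 34.86 wt% O.
45.05% − 34.86% gives a difference of 10.19 percentage points.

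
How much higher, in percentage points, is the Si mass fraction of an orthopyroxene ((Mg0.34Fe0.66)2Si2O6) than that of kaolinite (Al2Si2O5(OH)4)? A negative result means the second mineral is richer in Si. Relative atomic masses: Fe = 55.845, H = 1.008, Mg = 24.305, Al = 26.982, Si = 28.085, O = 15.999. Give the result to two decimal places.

Si in (Mg0.34Fe0.66)2Si2O6: molar mass 242.407 g/mol; 2×28.085 = 56.170 g → 23.17 wt%.
Si in Al2Si2O5(OH)4: molar mass 258.157 g/mol; 2×28.085 = 56.170 g → 21.76 wt%.
Difference = 23.17 − 21.76 = 1.41 percentage points.

1.41 percentage points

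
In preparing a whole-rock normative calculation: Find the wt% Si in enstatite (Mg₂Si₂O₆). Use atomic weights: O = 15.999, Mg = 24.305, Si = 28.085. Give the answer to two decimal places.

M(Mg₂Si₂O₆) = 200.774 g/mol.
Si contributes 2 × 28.085 = 56.170 g per mole.
56.170/200.774 = 0.2798 → 27.98%.

27.98 mass %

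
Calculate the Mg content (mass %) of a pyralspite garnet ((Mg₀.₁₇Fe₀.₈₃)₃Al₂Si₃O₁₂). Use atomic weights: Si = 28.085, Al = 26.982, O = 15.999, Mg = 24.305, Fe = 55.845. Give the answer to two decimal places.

M((Mg₀.₁₇Fe₀.₈₃)₃Al₂Si₃O₁₂) = 481.657 g/mol.
Mg contributes 0.51 × 24.305 = 12.396 g per mole.
12.396/481.657 = 0.0257 → 2.57%.

2.57 mass %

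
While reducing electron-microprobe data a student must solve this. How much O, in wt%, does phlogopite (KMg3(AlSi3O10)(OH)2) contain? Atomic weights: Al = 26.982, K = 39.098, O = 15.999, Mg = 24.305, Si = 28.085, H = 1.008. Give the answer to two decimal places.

M(KMg3(AlSi3O10)(OH)2) = 417.254 g/mol.
O contributes 12 × 15.999 = 191.988 g per mole.
191.988/417.254 = 0.4601 → 46.01%.

46.01 wt%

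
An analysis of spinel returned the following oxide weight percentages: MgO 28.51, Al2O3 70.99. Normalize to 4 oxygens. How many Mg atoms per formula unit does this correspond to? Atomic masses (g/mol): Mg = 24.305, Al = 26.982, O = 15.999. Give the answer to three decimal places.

1.012 Mg apfu

MgO: 28.51/40.304 = 0.70737 mol → 0.70737 mol Mg, 0.70737 mol O.
Al2O3: 70.99/101.961 = 0.69625 mol → 1.39250 mol Al, 2.08875 mol O.
Total oxygen = 2.79612 mol. Normalization factor = 4/2.79612 = 1.43055.
Mg per 4 O = 0.70737 × 1.43055 = 1.012.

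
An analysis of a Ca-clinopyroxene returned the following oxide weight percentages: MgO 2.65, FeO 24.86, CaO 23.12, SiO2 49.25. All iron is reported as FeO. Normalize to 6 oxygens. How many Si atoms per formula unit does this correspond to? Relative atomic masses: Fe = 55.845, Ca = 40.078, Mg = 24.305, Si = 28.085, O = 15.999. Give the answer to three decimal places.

MgO (M=40.304): mol = 0.06575; Mg = 0.06575, O = 0.06575.
FeO (M=71.844): mol = 0.34603; Fe = 0.34603, O = 0.34603.
CaO (M=56.077): mol = 0.41229; Ca = 0.41229, O = 0.41229.
SiO2 (M=60.083): mol = 0.81970; Si = 0.81970, O = 1.63940.
ΣO = 2.46347; factor = 6/ΣO = 2.43559.
Si apfu = 0.81970 × 2.43559 = 1.996.

1.996 Si apfu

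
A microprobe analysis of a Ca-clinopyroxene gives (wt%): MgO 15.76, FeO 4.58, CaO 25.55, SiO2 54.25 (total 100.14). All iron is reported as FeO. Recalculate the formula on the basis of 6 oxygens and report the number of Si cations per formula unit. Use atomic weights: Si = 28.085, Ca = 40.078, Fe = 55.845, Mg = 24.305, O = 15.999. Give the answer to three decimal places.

15.76 wt% MgO ÷ 40.304 g/mol = 0.39103 mol, giving 0.39103 Mg and 0.39103 O.
4.58 wt% FeO ÷ 71.844 g/mol = 0.06375 mol, giving 0.06375 Fe and 0.06375 O.
25.55 wt% CaO ÷ 56.077 g/mol = 0.45562 mol, giving 0.45562 Ca and 0.45562 O.
54.25 wt% SiO2 ÷ 60.083 g/mol = 0.90292 mol, giving 0.90292 Si and 1.80584 O.
Oxygen sums to 2.71624; scaling by 6/2.71624 = 2.20894 puts the formula on 6 O.
Si: 0.90292 × 2.20894 = 1.994 atoms per formula unit.

1.994 Si apfu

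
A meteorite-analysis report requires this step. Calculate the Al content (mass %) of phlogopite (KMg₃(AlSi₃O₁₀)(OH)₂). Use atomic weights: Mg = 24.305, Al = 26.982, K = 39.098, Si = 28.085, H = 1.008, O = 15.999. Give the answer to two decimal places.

Formula mass = 1*39.098 + 3*24.305 + 1*26.982 + 3*28.085 + 12*15.999 + 2*1.008 = 417.254 g/mol, of which 26.982 g is Al.
So Al makes up 26.982/417.254 = 0.0647 of the mass, i.e. 6.47%.

6.47 mass %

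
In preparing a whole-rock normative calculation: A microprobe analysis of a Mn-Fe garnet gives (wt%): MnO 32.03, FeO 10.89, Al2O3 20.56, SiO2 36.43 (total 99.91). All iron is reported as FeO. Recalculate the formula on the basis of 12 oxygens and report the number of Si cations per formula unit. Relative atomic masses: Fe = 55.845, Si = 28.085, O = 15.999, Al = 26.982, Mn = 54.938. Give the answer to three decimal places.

3.006 Si apfu

MnO (M=70.937): mol = 0.45153; Mn = 0.45153, O = 0.45153.
FeO (M=71.844): mol = 0.15158; Fe = 0.15158, O = 0.15158.
Al2O3 (M=101.961): mol = 0.20165; Al = 0.40330, O = 0.60495.
SiO2 (M=60.083): mol = 0.60633; Si = 0.60633, O = 1.21266.
ΣO = 2.42072; factor = 12/ΣO = 4.95720.
Si apfu = 0.60633 × 4.95720 = 3.006.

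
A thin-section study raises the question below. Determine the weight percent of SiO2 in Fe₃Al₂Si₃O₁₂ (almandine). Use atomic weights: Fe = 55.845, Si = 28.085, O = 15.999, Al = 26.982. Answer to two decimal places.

36.21 wt%

M(Fe₃Al₂Si₃O₁₂) = 497.742 g/mol; M(SiO2) = 60.083 g/mol.
Moles SiO2 per formula unit = 3 Si ÷ 1 = 3.0000.
SiO2 fraction = (3.0000 × 60.083) / 497.742 = 180.249/497.742 = 0.3621.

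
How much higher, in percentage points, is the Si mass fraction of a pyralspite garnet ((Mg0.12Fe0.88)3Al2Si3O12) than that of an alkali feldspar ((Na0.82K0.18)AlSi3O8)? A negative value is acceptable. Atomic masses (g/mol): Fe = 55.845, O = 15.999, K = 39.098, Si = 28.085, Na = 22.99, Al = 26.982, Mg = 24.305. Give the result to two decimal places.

-14.46 percentage points

First mineral: 84.255 g Si in 486.388 g formula = 17.32 wt% Si.
Second mineral: 84.255 g Si in 265.118 g formula = 31.78 wt% Si.
17.32% − 31.78% gives a difference of -14.46 percentage points.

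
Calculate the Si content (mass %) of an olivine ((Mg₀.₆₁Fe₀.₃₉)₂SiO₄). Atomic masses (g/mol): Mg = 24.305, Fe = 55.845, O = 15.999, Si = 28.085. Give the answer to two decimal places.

Formula mass = 1.22*24.305 + 0.78*55.845 + 1*28.085 + 4*15.999 = 165.292 g/mol, of which 28.085 g is Si.
So Si makes up 28.085/165.292 = 0.1699 of the mass, i.e. 16.99%.

16.99 mass %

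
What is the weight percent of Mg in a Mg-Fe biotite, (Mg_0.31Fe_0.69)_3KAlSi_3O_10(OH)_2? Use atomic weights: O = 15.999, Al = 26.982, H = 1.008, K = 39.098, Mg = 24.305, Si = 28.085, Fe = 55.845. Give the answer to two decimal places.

Formula mass = 0.93×24.305 + 2.07×55.845 + 1×39.098 + 1×26.982 + 3×28.085 + 12×15.999 + 2×1.008 = 482.542 g/mol, of which 22.604 g is Mg.
So Mg makes up 22.604/482.542 = 0.0468 of the mass, i.e. 4.68%.

4.68 wt%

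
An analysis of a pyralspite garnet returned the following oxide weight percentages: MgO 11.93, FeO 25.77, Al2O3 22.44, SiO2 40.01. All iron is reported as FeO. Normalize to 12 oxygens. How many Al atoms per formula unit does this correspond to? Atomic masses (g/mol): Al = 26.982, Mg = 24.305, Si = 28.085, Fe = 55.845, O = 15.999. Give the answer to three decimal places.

MgO: 11.93/40.304 = 0.29600 mol → 0.29600 mol Mg, 0.29600 mol O.
FeO: 25.77/71.844 = 0.35869 mol → 0.35869 mol Fe, 0.35869 mol O.
Al2O3: 22.44/101.961 = 0.22008 mol → 0.44016 mol Al, 0.66024 mol O.
SiO2: 40.01/60.083 = 0.66591 mol → 0.66591 mol Si, 1.33182 mol O.
Total oxygen = 2.64675 mol. Normalization factor = 12/2.64675 = 4.53386.
Al per 12 O = 0.44016 × 4.53386 = 1.996.

1.996 Al apfu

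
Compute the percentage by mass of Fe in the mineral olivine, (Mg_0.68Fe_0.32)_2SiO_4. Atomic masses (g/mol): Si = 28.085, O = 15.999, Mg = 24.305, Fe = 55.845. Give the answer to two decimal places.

22.22 mass %

M((Mg_0.68Fe_0.32)_2SiO_4) = 160.877 g/mol.
Fe contributes 0.64 × 55.845 = 35.741 g per mole.
35.741/160.877 = 0.2222 → 22.22%.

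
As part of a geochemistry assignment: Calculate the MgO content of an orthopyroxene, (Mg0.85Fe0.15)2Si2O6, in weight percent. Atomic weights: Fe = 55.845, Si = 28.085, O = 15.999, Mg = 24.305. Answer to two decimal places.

Formula mass = 210.236 g/mol.
1.70 Mg → 1.7000 mol MgO per formula unit; M(MgO) = 40.304, so MgO mass = 68.517 g.
68.517/210.236 × 100 = 32.59 wt%.

32.59 wt%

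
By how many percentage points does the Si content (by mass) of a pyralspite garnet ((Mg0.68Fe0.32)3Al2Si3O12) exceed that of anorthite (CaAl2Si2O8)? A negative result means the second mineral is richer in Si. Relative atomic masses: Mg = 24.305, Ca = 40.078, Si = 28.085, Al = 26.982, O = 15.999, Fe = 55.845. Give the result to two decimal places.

-0.75 percentage points

First mineral: 84.255 g Si in 433.400 g formula = 19.44 wt% Si.
Second mineral: 56.170 g Si in 278.204 g formula = 20.19 wt% Si.
19.44% − 20.19% gives a difference of -0.75 percentage points.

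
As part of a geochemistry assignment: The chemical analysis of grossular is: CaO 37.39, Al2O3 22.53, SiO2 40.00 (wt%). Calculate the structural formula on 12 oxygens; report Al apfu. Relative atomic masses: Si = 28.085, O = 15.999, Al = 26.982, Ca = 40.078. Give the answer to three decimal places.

1.993 Al apfu

CaO (M=56.077): mol = 0.66676; Ca = 0.66676, O = 0.66676.
Al2O3 (M=101.961): mol = 0.22097; Al = 0.44194, O = 0.66291.
SiO2 (M=60.083): mol = 0.66575; Si = 0.66575, O = 1.33150.
ΣO = 2.66117; factor = 12/ΣO = 4.50929.
Al apfu = 0.44194 × 4.50929 = 1.993.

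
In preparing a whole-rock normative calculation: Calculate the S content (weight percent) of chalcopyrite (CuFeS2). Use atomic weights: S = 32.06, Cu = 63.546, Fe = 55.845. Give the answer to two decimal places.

34.94 weight percent

M(CuFeS2) = 183.511 g/mol.
S contributes 2 × 32.06 = 64.120 g per mole.
64.120/183.511 = 0.3494 → 34.94%.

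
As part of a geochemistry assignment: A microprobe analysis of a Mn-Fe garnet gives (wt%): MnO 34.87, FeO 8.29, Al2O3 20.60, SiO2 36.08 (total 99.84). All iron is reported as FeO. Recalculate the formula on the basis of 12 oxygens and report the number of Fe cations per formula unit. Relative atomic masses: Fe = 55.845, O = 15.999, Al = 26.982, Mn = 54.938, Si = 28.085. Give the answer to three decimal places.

0.574 Fe apfu

MnO (M=70.937): mol = 0.49156; Mn = 0.49156, O = 0.49156.
FeO (M=71.844): mol = 0.11539; Fe = 0.11539, O = 0.11539.
Al2O3 (M=101.961): mol = 0.20204; Al = 0.40408, O = 0.60612.
SiO2 (M=60.083): mol = 0.60050; Si = 0.60050, O = 1.20100.
ΣO = 2.41407; factor = 12/ΣO = 4.97086.
Fe apfu = 0.11539 × 4.97086 = 0.574.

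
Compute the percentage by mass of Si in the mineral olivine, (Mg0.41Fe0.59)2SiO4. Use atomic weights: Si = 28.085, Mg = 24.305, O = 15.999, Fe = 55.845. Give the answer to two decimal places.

15.79 mass %

Molar mass of (Mg0.41Fe0.59)2SiO4: 0.82·24.305 + 1.18·55.845 + 1·28.085 + 4·15.999 = 177.908 g/mol.
Mass of Si per formula unit: 1 × 28.085 = 28.085 g.
Weight fraction Si = 28.085 / 177.908 = 0.1579.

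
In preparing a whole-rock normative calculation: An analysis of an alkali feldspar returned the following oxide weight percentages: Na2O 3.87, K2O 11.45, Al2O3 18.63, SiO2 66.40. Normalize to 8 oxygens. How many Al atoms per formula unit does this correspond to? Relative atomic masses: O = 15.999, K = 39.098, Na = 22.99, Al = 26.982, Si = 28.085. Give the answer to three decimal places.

0.994 Al apfu

Na2O: 3.87/61.979 = 0.06244 mol → 0.12488 mol Na, 0.06244 mol O.
K2O: 11.45/94.195 = 0.12156 mol → 0.24312 mol K, 0.12156 mol O.
Al2O3: 18.63/101.961 = 0.18272 mol → 0.36544 mol Al, 0.54816 mol O.
SiO2: 66.40/60.083 = 1.10514 mol → 1.10514 mol Si, 2.21028 mol O.
Total oxygen = 2.94244 mol. Normalization factor = 8/2.94244 = 2.71883.
Al per 8 O = 0.36544 × 2.71883 = 0.994.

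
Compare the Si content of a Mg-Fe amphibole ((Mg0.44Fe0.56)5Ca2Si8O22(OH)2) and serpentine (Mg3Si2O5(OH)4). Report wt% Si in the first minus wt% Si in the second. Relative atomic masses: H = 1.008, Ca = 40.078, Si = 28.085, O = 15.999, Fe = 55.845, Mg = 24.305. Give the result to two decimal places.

4.68 percentage points

M((Mg0.44Fe0.56)5Ca2Si8O22(OH)2) = 900.665 g/mol, so wt% Si = 224.680/900.665 × 100 = 24.95%.
M(Mg3Si2O5(OH)4) = 277.108 g/mol, so wt% Si = 56.170/277.108 × 100 = 20.27%.
24.95 − 20.27 = 4.68 pp.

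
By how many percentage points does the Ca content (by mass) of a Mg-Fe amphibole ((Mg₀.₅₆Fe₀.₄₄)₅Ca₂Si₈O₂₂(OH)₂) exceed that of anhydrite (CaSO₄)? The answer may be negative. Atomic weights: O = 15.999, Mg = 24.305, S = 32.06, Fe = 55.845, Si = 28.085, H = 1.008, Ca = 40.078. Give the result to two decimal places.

-20.35 percentage points

Ca in (Mg₀.₅₆Fe₀.₄₄)₅Ca₂Si₈O₂₂(OH)₂: molar mass 881.741 g/mol; 2×40.078 = 80.156 g → 9.09 wt%.
Ca in CaSO₄: molar mass 136.134 g/mol; 1×40.078 = 40.078 g → 29.44 wt%.
Difference = 9.09 − 29.44 = -20.35 percentage points.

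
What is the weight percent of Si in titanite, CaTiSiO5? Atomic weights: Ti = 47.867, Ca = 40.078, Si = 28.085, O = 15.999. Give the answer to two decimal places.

Formula mass = 1·40.078 + 1·47.867 + 1·28.085 + 5·15.999 = 196.025 g/mol, of which 28.085 g is Si.
So Si makes up 28.085/196.025 = 0.1433 of the mass, i.e. 14.33%.

14.33 mass %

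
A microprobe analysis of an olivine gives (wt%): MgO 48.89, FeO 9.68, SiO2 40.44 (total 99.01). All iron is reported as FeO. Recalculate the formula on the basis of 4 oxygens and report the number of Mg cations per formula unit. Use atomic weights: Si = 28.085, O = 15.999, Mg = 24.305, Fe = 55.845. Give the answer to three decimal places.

1.801 Mg apfu

48.89 wt% MgO ÷ 40.304 g/mol = 1.21303 mol, giving 1.21303 Mg and 1.21303 O.
9.68 wt% FeO ÷ 71.844 g/mol = 0.13474 mol, giving 0.13474 Fe and 0.13474 O.
40.44 wt% SiO2 ÷ 60.083 g/mol = 0.67307 mol, giving 0.67307 Si and 1.34614 O.
Oxygen sums to 2.69391; scaling by 4/2.69391 = 1.48483 puts the formula on 4 O.
Mg: 1.21303 × 1.48483 = 1.801 atoms per formula unit.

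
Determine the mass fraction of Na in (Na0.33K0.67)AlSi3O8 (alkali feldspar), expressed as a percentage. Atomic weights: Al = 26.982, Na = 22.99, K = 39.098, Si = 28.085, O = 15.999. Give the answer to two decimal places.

M((Na0.33K0.67)AlSi3O8) = 273.011 g/mol.
Na contributes 0.33 × 22.99 = 7.587 g per mole.
7.587/273.011 = 0.0278 → 2.78%.

2.78 mass %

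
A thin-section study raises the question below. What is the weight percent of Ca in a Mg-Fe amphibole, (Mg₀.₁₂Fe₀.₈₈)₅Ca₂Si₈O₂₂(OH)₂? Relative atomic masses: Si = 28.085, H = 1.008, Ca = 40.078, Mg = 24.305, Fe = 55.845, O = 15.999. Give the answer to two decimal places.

8.43 mass %

Formula mass = 0.60·24.305 + 4.40·55.845 + 2·40.078 + 8·28.085 + 24·15.999 + 2·1.008 = 951.129 g/mol, of which 80.156 g is Ca.
So Ca makes up 80.156/951.129 = 0.0843 of the mass, i.e. 8.43%.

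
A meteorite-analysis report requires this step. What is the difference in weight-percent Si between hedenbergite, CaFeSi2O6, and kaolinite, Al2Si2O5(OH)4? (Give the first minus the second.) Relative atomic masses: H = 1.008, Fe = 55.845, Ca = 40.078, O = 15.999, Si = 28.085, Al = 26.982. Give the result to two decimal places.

0.88 percentage points

Si in CaFeSi2O6: molar mass 248.087 g/mol; 2×28.085 = 56.170 g → 22.64 wt%.
Si in Al2Si2O5(OH)4: molar mass 258.157 g/mol; 2×28.085 = 56.170 g → 21.76 wt%.
Difference = 22.64 − 21.76 = 0.88 percentage points.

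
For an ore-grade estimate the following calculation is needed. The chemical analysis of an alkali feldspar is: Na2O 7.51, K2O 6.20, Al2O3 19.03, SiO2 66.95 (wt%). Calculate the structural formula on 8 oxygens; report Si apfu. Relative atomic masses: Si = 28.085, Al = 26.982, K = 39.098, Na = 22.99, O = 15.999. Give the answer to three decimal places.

2.996 Si apfu

7.51 wt% Na2O ÷ 61.979 g/mol = 0.12117 mol, giving 0.24234 Na and 0.12117 O.
6.20 wt% K2O ÷ 94.195 g/mol = 0.06582 mol, giving 0.13164 K and 0.06582 O.
19.03 wt% Al2O3 ÷ 101.961 g/mol = 0.18664 mol, giving 0.37328 Al and 0.55992 O.
66.95 wt% SiO2 ÷ 60.083 g/mol = 1.11429 mol, giving 1.11429 Si and 2.22858 O.
Oxygen sums to 2.97549; scaling by 8/2.97549 = 2.68863 puts the formula on 8 O.
Si: 1.11429 × 2.68863 = 2.996 atoms per formula unit.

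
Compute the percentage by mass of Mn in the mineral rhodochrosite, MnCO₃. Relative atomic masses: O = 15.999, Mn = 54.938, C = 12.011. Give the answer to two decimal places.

Formula mass = 1·54.938 + 1·12.011 + 3·15.999 = 114.946 g/mol, of which 54.938 g is Mn.
So Mn makes up 54.938/114.946 = 0.4779 of the mass, i.e. 47.79%.

47.79 wt%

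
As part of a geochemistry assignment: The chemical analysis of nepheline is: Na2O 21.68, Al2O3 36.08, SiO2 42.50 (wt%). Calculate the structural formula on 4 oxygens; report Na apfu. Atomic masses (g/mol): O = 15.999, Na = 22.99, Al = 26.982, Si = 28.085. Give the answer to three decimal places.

Na2O: 21.68/61.979 = 0.34980 mol → 0.69960 mol Na, 0.34980 mol O.
Al2O3: 36.08/101.961 = 0.35386 mol → 0.70772 mol Al, 1.06158 mol O.
SiO2: 42.50/60.083 = 0.70735 mol → 0.70735 mol Si, 1.41470 mol O.
Total oxygen = 2.82608 mol. Normalization factor = 4/2.82608 = 1.41539.
Na per 4 O = 0.69960 × 1.41539 = 0.990.

0.990 Na apfu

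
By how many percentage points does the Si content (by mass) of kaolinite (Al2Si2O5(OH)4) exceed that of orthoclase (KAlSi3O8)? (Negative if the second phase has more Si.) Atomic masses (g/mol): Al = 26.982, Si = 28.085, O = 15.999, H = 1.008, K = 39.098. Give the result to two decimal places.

Si in Al2Si2O5(OH)4: molar mass 258.157 g/mol; 2×28.085 = 56.170 g → 21.76 wt%.
Si in KAlSi3O8: molar mass 278.327 g/mol; 3×28.085 = 84.255 g → 30.27 wt%.
Difference = 21.76 − 30.27 = -8.51 percentage points.

-8.51 percentage points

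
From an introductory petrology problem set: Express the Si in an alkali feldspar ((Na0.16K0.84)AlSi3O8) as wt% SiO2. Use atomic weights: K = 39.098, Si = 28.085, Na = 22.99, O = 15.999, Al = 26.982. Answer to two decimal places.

Molar mass of (Na0.16K0.84)AlSi3O8 = 0.16*22.99 + 0.84*39.098 + 1*26.982 + 3*28.085 + 8*15.999 = 275.750 g/mol.
Each formula unit contains 3 Si, equivalent to 3/1 = 3.0000 mol SiO2.
M(SiO2) = 1×28.085 + 2×15.999 = 60.083 g/mol.
Mass of SiO2 per formula unit = 3.0000 × 60.083 = 180.249 g.
SiO2 wt% = 180.249 / 275.750 × 100 = 65.37%.

65.37 wt%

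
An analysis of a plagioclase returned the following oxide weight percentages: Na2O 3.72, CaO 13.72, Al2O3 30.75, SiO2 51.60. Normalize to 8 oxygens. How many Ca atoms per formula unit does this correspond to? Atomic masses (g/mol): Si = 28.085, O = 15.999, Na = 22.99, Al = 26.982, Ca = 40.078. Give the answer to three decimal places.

3.72 wt% Na2O ÷ 61.979 g/mol = 0.06002 mol, giving 0.12004 Na and 0.06002 O.
13.72 wt% CaO ÷ 56.077 g/mol = 0.24466 mol, giving 0.24466 Ca and 0.24466 O.
30.75 wt% Al2O3 ÷ 101.961 g/mol = 0.30159 mol, giving 0.60318 Al and 0.90477 O.
51.60 wt% SiO2 ÷ 60.083 g/mol = 0.85881 mol, giving 0.85881 Si and 1.71762 O.
Oxygen sums to 2.92707; scaling by 8/2.92707 = 2.73311 puts the formula on 8 O.
Ca: 0.24466 × 2.73311 = 0.669 atoms per formula unit.

0.669 Ca apfu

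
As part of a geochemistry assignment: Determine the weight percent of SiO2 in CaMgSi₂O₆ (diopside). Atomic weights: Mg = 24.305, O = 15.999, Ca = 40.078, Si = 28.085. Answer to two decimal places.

55.49 wt%

Molar mass of CaMgSi₂O₆ = 1×40.078 + 1×24.305 + 2×28.085 + 6×15.999 = 216.547 g/mol.
Each formula unit contains 2 Si, equivalent to 2/1 = 2.0000 mol SiO2.
M(SiO2) = 1×28.085 + 2×15.999 = 60.083 g/mol.
Mass of SiO2 per formula unit = 2.0000 × 60.083 = 120.166 g.
SiO2 wt% = 120.166 / 216.547 × 100 = 55.49%.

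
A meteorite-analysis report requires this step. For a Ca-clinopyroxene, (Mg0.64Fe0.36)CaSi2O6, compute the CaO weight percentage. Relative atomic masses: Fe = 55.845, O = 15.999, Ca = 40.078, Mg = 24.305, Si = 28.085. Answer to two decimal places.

Molar mass of (Mg0.64Fe0.36)CaSi2O6 = 0.64·24.305 + 0.36·55.845 + 1·40.078 + 2·28.085 + 6·15.999 = 227.901 g/mol.
Each formula unit contains 1 Ca, equivalent to 1/1 = 1.0000 mol CaO.
M(CaO) = 1×40.078 + 1×15.999 = 56.077 g/mol.
Mass of CaO per formula unit = 1.0000 × 56.077 = 56.077 g.
CaO wt% = 56.077 / 227.901 × 100 = 24.61%.

24.61 wt%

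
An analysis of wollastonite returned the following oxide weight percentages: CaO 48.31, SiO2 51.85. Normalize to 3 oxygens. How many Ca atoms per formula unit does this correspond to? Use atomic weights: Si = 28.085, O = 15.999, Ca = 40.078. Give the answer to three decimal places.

CaO (M=56.077): mol = 0.86149; Ca = 0.86149, O = 0.86149.
SiO2 (M=60.083): mol = 0.86297; Si = 0.86297, O = 1.72594.
ΣO = 2.58743; factor = 3/ΣO = 1.15945.
Ca apfu = 0.86149 × 1.15945 = 0.999.

0.999 Ca apfu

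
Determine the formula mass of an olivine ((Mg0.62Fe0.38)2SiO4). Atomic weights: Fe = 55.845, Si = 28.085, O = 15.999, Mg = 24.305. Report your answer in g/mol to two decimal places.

164.66 g/mol

The formula mass is the sum 1.24*24.305 + 0.76*55.845 + 1*28.085 + 4*15.999.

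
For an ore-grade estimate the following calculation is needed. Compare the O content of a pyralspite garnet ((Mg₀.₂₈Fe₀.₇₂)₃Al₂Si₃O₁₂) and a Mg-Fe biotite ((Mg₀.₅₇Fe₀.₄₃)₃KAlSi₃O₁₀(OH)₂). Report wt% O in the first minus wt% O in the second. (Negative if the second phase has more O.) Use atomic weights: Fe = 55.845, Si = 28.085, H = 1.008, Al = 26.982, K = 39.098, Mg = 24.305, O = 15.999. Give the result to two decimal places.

O in (Mg₀.₂₈Fe₀.₇₂)₃Al₂Si₃O₁₂: molar mass 471.248 g/mol; 12×15.999 = 191.988 g → 40.74 wt%.
O in (Mg₀.₅₇Fe₀.₄₃)₃KAlSi₃O₁₀(OH)₂: molar mass 457.941 g/mol; 12×15.999 = 191.988 g → 41.92 wt%.
Difference = 40.74 − 41.92 = -1.18 percentage points.

-1.18 percentage points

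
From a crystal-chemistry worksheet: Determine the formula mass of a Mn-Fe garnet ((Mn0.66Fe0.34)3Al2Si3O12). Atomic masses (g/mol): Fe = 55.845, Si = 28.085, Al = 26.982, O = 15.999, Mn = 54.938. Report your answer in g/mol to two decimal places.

495.95 g/mol

Mn: 1.98 × 54.938 = 108.7772
Fe: 1.02 × 55.845 = 56.9619
Al: 2 × 26.982 = 53.9640
Si: 3 × 28.085 = 84.2550
O: 12 × 15.999 = 191.9880
Summing the contributions gives the formula mass.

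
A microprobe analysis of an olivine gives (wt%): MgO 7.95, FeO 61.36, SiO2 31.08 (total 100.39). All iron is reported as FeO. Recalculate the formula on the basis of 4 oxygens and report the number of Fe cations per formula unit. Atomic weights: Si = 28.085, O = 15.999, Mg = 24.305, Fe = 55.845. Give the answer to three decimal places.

MgO (M=40.304): mol = 0.19725; Mg = 0.19725, O = 0.19725.
FeO (M=71.844): mol = 0.85407; Fe = 0.85407, O = 0.85407.
SiO2 (M=60.083): mol = 0.51728; Si = 0.51728, O = 1.03456.
ΣO = 2.08588; factor = 4/ΣO = 1.91766.
Fe apfu = 0.85407 × 1.91766 = 1.638.

1.638 Fe apfu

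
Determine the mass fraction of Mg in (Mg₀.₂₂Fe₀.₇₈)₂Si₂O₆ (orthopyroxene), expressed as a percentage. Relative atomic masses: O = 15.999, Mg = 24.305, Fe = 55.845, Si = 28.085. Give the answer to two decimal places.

4.28 weight percent

Molar mass of (Mg₀.₂₂Fe₀.₇₈)₂Si₂O₆: 0.44×24.305 + 1.56×55.845 + 2×28.085 + 6×15.999 = 249.976 g/mol.
Mass of Mg per formula unit: 0.44 × 24.305 = 10.694 g.
Weight fraction Mg = 10.694 / 249.976 = 0.0428.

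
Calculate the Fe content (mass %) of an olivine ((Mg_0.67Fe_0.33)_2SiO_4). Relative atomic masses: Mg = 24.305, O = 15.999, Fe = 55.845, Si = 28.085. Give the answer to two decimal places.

22.82 mass %

M((Mg_0.67Fe_0.33)_2SiO_4) = 161.507 g/mol.
Fe contributes 0.66 × 55.845 = 36.858 g per mole.
36.858/161.507 = 0.2282 → 22.82%.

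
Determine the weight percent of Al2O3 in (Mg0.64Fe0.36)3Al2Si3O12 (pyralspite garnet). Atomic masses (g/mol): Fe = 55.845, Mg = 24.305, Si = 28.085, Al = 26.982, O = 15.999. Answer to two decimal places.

23.32 wt%

Molar mass of (Mg0.64Fe0.36)3Al2Si3O12 = 1.92*24.305 + 1.08*55.845 + 2*26.982 + 3*28.085 + 12*15.999 = 437.185 g/mol.
Each formula unit contains 2 Al, equivalent to 2/2 = 1.0000 mol Al2O3.
M(Al2O3) = 2×26.982 + 3×15.999 = 101.961 g/mol.
Mass of Al2O3 per formula unit = 1.0000 × 101.961 = 101.961 g.
Al2O3 wt% = 101.961 / 437.185 × 100 = 23.32%.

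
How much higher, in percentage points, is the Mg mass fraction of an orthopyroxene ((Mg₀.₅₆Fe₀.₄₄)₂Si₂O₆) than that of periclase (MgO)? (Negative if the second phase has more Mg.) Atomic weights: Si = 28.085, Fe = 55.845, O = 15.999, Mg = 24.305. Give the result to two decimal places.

M((Mg₀.₅₆Fe₀.₄₄)₂Si₂O₆) = 228.529 g/mol, so wt% Mg = 27.222/228.529 × 100 = 11.91%.
M(MgO) = 40.304 g/mol, so wt% Mg = 24.305/40.304 × 100 = 60.30%.
11.91 − 60.30 = -48.39 pp.

-48.39 percentage points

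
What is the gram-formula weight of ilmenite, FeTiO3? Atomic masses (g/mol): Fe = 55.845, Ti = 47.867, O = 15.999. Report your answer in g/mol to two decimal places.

151.71 g/mol

M = 1·55.845 + 1·47.867 + 3·15.999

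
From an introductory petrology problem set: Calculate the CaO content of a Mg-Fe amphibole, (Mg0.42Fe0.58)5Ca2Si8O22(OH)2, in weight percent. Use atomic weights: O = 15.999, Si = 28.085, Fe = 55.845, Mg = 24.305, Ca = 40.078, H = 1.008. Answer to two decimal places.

12.41 wt%

Formula mass = 903.819 g/mol.
2 Ca → 2.0000 mol CaO per formula unit; M(CaO) = 56.077, so CaO mass = 112.154 g.
112.154/903.819 × 100 = 12.41 wt%.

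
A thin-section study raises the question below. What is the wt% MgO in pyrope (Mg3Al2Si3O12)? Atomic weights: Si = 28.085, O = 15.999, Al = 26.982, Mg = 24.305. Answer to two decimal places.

29.99 wt%

Formula mass = 403.122 g/mol.
3 Mg → 3.0000 mol MgO per formula unit; M(MgO) = 40.304, so MgO mass = 120.912 g.
120.912/403.122 × 100 = 29.99 wt%.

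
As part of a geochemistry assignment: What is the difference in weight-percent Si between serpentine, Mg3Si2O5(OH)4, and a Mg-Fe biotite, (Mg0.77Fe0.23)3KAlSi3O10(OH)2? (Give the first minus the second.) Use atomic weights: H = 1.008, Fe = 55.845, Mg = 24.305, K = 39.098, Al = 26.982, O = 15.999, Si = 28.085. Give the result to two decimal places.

1.08 percentage points

Si in Mg3Si2O5(OH)4: molar mass 277.108 g/mol; 2×28.085 = 56.170 g → 20.27 wt%.
Si in (Mg0.77Fe0.23)3KAlSi3O10(OH)2: molar mass 439.017 g/mol; 3×28.085 = 84.255 g → 19.19 wt%.
Difference = 20.27 − 19.19 = 1.08 percentage points.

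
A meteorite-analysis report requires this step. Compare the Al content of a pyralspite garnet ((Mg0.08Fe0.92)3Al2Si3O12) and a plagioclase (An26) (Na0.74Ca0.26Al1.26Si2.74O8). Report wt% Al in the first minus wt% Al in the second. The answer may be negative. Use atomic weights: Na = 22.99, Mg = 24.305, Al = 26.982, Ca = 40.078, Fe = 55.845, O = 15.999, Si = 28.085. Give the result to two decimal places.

-1.75 percentage points

M((Mg0.08Fe0.92)3Al2Si3O12) = 490.172 g/mol, so wt% Al = 53.964/490.172 × 100 = 11.01%.
M(Na0.74Ca0.26Al1.26Si2.74O8) = 266.375 g/mol, so wt% Al = 33.997/266.375 × 100 = 12.76%.
11.01 − 12.76 = -1.75 pp.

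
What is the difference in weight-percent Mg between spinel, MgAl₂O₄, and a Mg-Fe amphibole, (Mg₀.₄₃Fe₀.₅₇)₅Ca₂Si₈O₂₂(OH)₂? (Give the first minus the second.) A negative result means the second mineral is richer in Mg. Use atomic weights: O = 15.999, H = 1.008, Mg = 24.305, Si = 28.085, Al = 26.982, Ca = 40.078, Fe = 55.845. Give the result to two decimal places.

11.29 percentage points

Mg in MgAl₂O₄: molar mass 142.265 g/mol; 1×24.305 = 24.305 g → 17.08 wt%.
Mg in (Mg₀.₄₃Fe₀.₅₇)₅Ca₂Si₈O₂₂(OH)₂: molar mass 902.242 g/mol; 2.15×24.305 = 52.256 g → 5.79 wt%.
Difference = 17.08 − 5.79 = 11.29 percentage points.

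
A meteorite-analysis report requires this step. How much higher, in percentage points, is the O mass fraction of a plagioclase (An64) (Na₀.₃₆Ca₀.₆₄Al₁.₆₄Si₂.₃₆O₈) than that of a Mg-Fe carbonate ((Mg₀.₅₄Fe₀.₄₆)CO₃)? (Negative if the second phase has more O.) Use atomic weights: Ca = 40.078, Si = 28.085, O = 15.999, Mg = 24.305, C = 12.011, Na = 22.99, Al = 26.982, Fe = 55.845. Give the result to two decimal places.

-1.59 percentage points

O in Na₀.₃₆Ca₀.₆₄Al₁.₆₄Si₂.₃₆O₈: molar mass 272.449 g/mol; 8×15.999 = 127.992 g → 46.98 wt%.
O in (Mg₀.₅₄Fe₀.₄₆)CO₃: molar mass 98.821 g/mol; 3×15.999 = 47.997 g → 48.57 wt%.
Difference = 46.98 − 48.57 = -1.59 percentage points.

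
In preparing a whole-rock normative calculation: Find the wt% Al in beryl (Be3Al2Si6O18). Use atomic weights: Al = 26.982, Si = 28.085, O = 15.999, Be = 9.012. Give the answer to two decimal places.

M(Be3Al2Si6O18) = 537.492 g/mol.
Al contributes 2 × 26.982 = 53.964 g per mole.
53.964/537.492 = 0.1004 → 10.04%.

10.04 mass %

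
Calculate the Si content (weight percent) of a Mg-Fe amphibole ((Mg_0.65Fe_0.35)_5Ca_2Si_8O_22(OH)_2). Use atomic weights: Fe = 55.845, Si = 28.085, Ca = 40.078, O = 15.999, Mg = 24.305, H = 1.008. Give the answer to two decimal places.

Molar mass of (Mg_0.65Fe_0.35)_5Ca_2Si_8O_22(OH)_2: 3.25·24.305 + 1.75·55.845 + 2·40.078 + 8·28.085 + 24·15.999 + 2·1.008 = 867.548 g/mol.
Mass of Si per formula unit: 8 × 28.085 = 224.680 g.
Weight fraction Si = 224.680 / 867.548 = 0.2590.

25.90 weight percent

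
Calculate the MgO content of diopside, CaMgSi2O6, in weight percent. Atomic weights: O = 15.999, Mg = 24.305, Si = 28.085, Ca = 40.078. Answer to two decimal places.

Formula mass = 216.547 g/mol.
1 Mg → 1.0000 mol MgO per formula unit; M(MgO) = 40.304, so MgO mass = 40.304 g.
40.304/216.547 × 100 = 18.61 wt%.

18.61 wt%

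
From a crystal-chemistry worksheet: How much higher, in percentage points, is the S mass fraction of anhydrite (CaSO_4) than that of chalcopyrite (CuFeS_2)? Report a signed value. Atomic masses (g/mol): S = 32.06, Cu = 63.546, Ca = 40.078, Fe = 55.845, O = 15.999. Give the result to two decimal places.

First mineral: 32.060 g S in 136.134 g formula = 23.55 wt% S.
Second mineral: 64.120 g S in 183.511 g formula = 34.94 wt% S.
23.55% − 34.94% gives a difference of -11.39 percentage points.

-11.39 percentage points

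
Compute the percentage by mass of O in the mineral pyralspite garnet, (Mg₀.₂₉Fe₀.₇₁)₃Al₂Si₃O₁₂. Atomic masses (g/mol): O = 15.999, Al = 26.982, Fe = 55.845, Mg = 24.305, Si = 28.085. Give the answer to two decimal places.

Molar mass of (Mg₀.₂₉Fe₀.₇₁)₃Al₂Si₃O₁₂: 0.87*24.305 + 2.13*55.845 + 2*26.982 + 3*28.085 + 12*15.999 = 470.302 g/mol.
Mass of O per formula unit: 12 × 15.999 = 191.988 g.
Weight fraction O = 191.988 / 470.302 = 0.4082.

40.82 wt%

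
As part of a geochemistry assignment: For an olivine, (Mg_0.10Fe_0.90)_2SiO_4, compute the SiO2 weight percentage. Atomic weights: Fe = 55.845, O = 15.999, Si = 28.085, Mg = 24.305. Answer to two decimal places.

30.43 wt%

M((Mg_0.10Fe_0.90)_2SiO_4) = 197.463 g/mol; M(SiO2) = 60.083 g/mol.
Moles SiO2 per formula unit = 1 Si ÷ 1 = 1.0000.
SiO2 fraction = (1.0000 × 60.083) / 197.463 = 60.083/197.463 = 0.3043.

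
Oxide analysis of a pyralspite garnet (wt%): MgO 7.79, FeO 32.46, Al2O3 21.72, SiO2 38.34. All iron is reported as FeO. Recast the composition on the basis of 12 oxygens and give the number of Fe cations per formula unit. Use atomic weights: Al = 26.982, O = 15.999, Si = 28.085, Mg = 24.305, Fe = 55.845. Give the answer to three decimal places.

MgO: 7.79/40.304 = 0.19328 mol → 0.19328 mol Mg, 0.19328 mol O.
FeO: 32.46/71.844 = 0.45181 mol → 0.45181 mol Fe, 0.45181 mol O.
Al2O3: 21.72/101.961 = 0.21302 mol → 0.42604 mol Al, 0.63906 mol O.
SiO2: 38.34/60.083 = 0.63812 mol → 0.63812 mol Si, 1.27624 mol O.
Total oxygen = 2.56039 mol. Normalization factor = 12/2.56039 = 4.68679.
Fe per 12 O = 0.45181 × 4.68679 = 2.118.

2.118 Fe apfu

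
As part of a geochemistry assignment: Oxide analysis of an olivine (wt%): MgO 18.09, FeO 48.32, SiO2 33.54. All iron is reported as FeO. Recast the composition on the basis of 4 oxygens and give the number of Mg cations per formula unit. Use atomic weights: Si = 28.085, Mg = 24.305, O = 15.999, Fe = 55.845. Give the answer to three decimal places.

0.802 Mg apfu

MgO: 18.09/40.304 = 0.44884 mol → 0.44884 mol Mg, 0.44884 mol O.
FeO: 48.32/71.844 = 0.67257 mol → 0.67257 mol Fe, 0.67257 mol O.
SiO2: 33.54/60.083 = 0.55823 mol → 0.55823 mol Si, 1.11646 mol O.
Total oxygen = 2.23787 mol. Normalization factor = 4/2.23787 = 1.78741.
Mg per 4 O = 0.44884 × 1.78741 = 0.802.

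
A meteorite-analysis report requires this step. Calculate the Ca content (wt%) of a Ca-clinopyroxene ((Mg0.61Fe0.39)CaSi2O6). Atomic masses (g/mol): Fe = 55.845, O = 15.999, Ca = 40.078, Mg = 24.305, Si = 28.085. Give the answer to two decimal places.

17.51 wt%

Molar mass of (Mg0.61Fe0.39)CaSi2O6: 0.61×24.305 + 0.39×55.845 + 1×40.078 + 2×28.085 + 6×15.999 = 228.848 g/mol.
Mass of Ca per formula unit: 1 × 40.078 = 40.078 g.
Weight fraction Ca = 40.078 / 228.848 = 0.1751.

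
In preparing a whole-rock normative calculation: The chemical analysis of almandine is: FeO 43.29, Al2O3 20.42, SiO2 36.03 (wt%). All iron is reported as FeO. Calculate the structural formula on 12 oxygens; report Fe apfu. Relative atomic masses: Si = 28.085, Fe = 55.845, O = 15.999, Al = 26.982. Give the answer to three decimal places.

FeO (M=71.844): mol = 0.60256; Fe = 0.60256, O = 0.60256.
Al2O3 (M=101.961): mol = 0.20027; Al = 0.40054, O = 0.60081.
SiO2 (M=60.083): mol = 0.59967; Si = 0.59967, O = 1.19934.
ΣO = 2.40271; factor = 12/ΣO = 4.99436.
Fe apfu = 0.60256 × 4.99436 = 3.009.

3.009 Fe apfu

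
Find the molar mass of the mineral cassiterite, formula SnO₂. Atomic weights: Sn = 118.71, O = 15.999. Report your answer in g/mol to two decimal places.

150.71 g/mol

Sn: 1 × 118.71 = 118.7100
O: 2 × 15.999 = 31.9980
Summing the contributions gives the formula mass.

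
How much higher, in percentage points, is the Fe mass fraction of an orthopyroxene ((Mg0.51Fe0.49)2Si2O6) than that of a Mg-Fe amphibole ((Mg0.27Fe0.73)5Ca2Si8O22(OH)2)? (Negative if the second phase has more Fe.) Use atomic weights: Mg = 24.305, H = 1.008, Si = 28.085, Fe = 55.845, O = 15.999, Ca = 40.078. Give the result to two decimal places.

M((Mg0.51Fe0.49)2Si2O6) = 231.683 g/mol, so wt% Fe = 54.728/231.683 × 100 = 23.62%.
M((Mg0.27Fe0.73)5Ca2Si8O22(OH)2) = 927.474 g/mol, so wt% Fe = 203.834/927.474 × 100 = 21.98%.
23.62 − 21.98 = 1.64 pp.

1.64 percentage points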